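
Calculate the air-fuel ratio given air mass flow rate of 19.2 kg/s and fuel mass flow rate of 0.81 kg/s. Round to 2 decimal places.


AFR = m_air / m_fuel
AFR = 19.2 / 0.81 = 23.70


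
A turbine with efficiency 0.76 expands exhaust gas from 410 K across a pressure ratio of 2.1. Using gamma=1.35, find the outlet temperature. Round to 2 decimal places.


T_out = T_in * (1 - eta * (1 - PR^(-(gamma-1)/gamma)))
Exponent = -(1.35-1)/1.35 = -0.25925926
PR^exp = 2.1^(-0.25925926) = 0.82501466
Factor = 1 - 0.76*(1 - 0.82501466) = 0.86701114
T_out = 410 * 0.86701114 = 355.47 K


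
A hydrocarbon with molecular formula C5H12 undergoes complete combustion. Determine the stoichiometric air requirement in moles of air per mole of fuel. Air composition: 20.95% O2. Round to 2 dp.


Balanced combustion: C5H12 + 8 O2 -> 5 CO2 + 6 H2O
O2 needed = C + H/4 = 5 + 12/4 = 8.00 moles
Air moles = O2 / 0.2095 = 8.00 / 0.2095 = 38.19 moles air


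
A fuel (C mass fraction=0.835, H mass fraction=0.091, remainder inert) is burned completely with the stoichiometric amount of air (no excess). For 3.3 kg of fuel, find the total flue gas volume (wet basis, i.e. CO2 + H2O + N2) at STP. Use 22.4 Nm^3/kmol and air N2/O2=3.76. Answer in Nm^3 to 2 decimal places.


Per kg fuel: CO2 = (C/12 kmol)*22.4 = (0.835/12)*22.4 = 1.55867 Nm^3
Per kg fuel: H2O = (H/2 kmol)*22.4 = (0.091/2)*22.4 = 1.01920 Nm^3
O2 needed per kg fuel = C/12 + H/4 = 0.835/12 + 0.091/4 = 0.09233333 kmol
Per kg fuel: N2 = O2*3.76*22.4 = 0.09233333*3.76*22.4 = 7.77668 Nm^3
Total per kg = 1.55867 + 1.01920 + 7.77668 = 10.35455 Nm^3
Total = 10.35455 * 3.3 = 34.17 Nm^3


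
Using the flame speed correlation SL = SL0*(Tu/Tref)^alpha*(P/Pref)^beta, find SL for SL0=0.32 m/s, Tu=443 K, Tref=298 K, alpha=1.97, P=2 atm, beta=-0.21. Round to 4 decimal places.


SL = SL0 * (Tu/Tref)^alpha * (P/Pref)^beta
T ratio = 443/298 = 1.48657718
(T ratio)^alpha = 1.48657718^1.97 = 2.183782
(P/Pref)^beta = 2^(-0.21) = 0.864537
SL = 0.32 * 2.183782 * 0.864537 = 0.6041 m/s


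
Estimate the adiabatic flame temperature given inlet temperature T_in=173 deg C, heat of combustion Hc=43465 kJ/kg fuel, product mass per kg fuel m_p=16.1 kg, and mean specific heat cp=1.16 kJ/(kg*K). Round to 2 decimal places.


T_ad = T_in + Hc / (m_p * cp)
Denominator = 16.1 * 1.16 = 18.6760
Temperature rise = 43465 / 18.6760 = 2327.32 K
T_ad = 173 + 2327.32 = 2500.32 deg C


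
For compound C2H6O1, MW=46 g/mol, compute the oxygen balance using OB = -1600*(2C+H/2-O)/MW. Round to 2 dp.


OB = -1600 * (2C + H/2 - O) / MW
Inner = 2*2 + 6/2 - 1 = 6.00
OB = -1600 * 6.00 / 46 = -208.70%


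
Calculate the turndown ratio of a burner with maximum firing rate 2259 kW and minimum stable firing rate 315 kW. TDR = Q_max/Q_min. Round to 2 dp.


TDR = Q_max / Q_min
TDR = 2259 / 315 = 7.17


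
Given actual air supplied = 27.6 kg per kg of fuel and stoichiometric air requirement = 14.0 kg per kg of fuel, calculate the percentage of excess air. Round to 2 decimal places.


Excess air = actual - stoichiometric = 27.6 - 14.0 = 13.60 kg/kg fuel
Excess air % = (excess / stoich) * 100 = (13.60 / 14.0) * 100 = 97.14%


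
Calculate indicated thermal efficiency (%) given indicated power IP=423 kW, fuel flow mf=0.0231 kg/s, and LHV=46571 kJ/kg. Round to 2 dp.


eta_ith = (IP / (mf * LHV)) * 100
Denominator = 0.0231 * 46571 = 1075.7901 kW
eta_ith = (423 / 1075.7901) * 100 = 39.32%


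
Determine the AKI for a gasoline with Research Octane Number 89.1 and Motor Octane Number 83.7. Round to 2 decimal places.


AKI = (RON + MON) / 2
AKI = (89.1 + 83.7) / 2
AKI = 172.8 / 2 = 86.40


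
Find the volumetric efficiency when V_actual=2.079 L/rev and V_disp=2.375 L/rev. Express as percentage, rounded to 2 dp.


eta_v = (V_actual / V_disp) * 100
Ratio = 2.079 / 2.375 = 0.8754
eta_v = 0.8754 * 100 = 87.54%


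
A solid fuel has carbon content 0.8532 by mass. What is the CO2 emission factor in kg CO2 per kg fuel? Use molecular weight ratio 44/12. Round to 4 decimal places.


EF = C_frac * (M_CO2 / M_C)
EF = 0.8532 * (44/12)
EF = 0.8532 * 3.666667 = 3.1284 kg_CO2/kg_fuel


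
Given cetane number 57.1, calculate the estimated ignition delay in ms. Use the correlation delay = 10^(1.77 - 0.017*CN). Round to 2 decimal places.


delay = 10^(1.77 - 0.017*CN)
Exponent = 1.77 - 0.017*57.1 = 0.7993
delay = 10^0.7993 = 6.30 ms


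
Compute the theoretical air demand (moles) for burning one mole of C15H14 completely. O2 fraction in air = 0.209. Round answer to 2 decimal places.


Balanced combustion: C15H14 + 18.5 O2 -> 15 CO2 + 7 H2O
O2 needed = C + H/4 = 15 + 14/4 = 18.50 moles
Air moles = O2 / 0.209 = 18.50 / 0.209 = 88.52 moles air


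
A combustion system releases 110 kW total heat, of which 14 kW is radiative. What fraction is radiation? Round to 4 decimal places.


f_rad = Q_rad / Q_total
f_rad = 14 / 110 = 0.1273


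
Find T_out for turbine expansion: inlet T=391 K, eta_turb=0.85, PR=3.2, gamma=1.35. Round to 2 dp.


T_out = T_in * (1 - eta * (1 - PR^(-(gamma-1)/gamma)))
Exponent = -(1.35-1)/1.35 = -0.25925926
PR^exp = 3.2^(-0.25925926) = 0.73966521
Factor = 1 - 0.85*(1 - 0.73966521) = 0.77871543
T_out = 391 * 0.77871543 = 304.48 K


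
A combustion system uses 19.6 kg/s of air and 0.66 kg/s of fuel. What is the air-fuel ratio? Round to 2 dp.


AFR = m_air / m_fuel
AFR = 19.6 / 0.66 = 29.70


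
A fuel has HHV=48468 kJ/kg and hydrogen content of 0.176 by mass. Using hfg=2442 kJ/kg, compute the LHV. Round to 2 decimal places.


LHV = HHV - hfg * 9 * H
Water correction = 2442 * 9 * 0.176 = 3868.128 kJ/kg
LHV = 48468 - 3868.128 = 44599.87 kJ/kg


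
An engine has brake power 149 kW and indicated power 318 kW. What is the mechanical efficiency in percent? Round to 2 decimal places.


eta_mech = (BP / IP) * 100
Ratio = 149 / 318 = 0.4686
eta_mech = 0.4686 * 100 = 46.86%


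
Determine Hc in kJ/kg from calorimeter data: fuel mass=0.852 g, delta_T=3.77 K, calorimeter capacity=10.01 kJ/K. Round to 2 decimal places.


Hc = C_cal * delta_T / m_fuel
Q_released = 10.01 * 3.77 = 37.7377 kJ
m_fuel = 0.852 g = 0.852/1000 kg = 0.000852 kg
Hc = 37.7377 / 0.000852 = 44293.08 kJ/kg


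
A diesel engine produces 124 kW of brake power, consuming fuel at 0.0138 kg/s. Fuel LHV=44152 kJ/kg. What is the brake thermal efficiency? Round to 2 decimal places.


eta_BTE = (BP / (mf * LHV)) * 100
Denominator = 0.0138 * 44152 = 609.2976 kW
eta_BTE = (124 / 609.2976) * 100 = 20.35%


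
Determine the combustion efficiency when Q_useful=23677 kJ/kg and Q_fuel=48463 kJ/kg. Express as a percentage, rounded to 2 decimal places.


Efficiency = (Q_useful / Q_fuel) * 100
Efficiency = (23677 / 48463) * 100
Efficiency = 0.4886 * 100 = 48.86%


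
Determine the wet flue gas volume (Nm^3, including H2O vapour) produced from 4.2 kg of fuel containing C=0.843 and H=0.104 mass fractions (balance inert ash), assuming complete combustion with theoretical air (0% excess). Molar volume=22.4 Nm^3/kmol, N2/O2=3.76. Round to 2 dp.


Per kg fuel: CO2 = (C/12 kmol)*22.4 = (0.843/12)*22.4 = 1.57360 Nm^3
Per kg fuel: H2O = (H/2 kmol)*22.4 = (0.104/2)*22.4 = 1.16480 Nm^3
O2 needed per kg fuel = C/12 + H/4 = 0.843/12 + 0.104/4 = 0.09625000 kmol
Per kg fuel: N2 = O2*3.76*22.4 = 0.09625000*3.76*22.4 = 8.10656 Nm^3
Total per kg = 1.57360 + 1.16480 + 8.10656 = 10.84496 Nm^3
Total = 10.84496 * 4.2 = 45.55 Nm^3


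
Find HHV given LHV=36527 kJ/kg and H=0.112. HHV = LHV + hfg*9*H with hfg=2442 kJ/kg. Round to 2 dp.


HHV = LHV + hfg * 9 * H
Water addition = 2442 * 9 * 0.112 = 2461.536 kJ/kg
HHV = 36527 + 2461.536 = 38988.54 kJ/kg


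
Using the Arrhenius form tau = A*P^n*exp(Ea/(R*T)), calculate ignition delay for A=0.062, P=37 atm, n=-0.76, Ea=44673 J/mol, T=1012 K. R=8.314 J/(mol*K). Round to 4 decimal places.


tau = A * P^n * exp(Ea/(R*T))
P^n = 37^(-0.76) = 0.06429344
Ea/(R*T) = 44673/(8.314*1012) = 5.309512
exp(Ea/(R*T)) = 202.251454
tau = 0.062 * 0.06429344 * 202.251454 = 0.8062 ms


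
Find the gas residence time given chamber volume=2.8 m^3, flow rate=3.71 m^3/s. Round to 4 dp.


tau = V / Q_flow
tau = 2.8 / 3.71 = 0.7547 s


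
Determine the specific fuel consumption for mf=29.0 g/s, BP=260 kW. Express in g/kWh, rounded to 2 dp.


SFC = (mf / BP) * 3600
Rate = 29.0 / 260 = 0.111538 g/(s*kW)
SFC = 0.111538 * 3600 = 401.54 g/kWh


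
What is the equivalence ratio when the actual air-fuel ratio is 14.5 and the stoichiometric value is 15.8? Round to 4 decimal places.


phi = AFR_stoich / AFR_actual
phi = 15.8 / 14.5 = 1.0897


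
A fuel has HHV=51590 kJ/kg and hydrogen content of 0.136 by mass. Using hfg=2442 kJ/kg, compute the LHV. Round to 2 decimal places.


LHV = HHV - hfg * 9 * H
Water correction = 2442 * 9 * 0.136 = 2989.008 kJ/kg
LHV = 51590 - 2989.008 = 48600.99 kJ/kg


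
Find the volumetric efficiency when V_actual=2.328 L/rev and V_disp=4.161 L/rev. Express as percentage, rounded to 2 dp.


eta_v = (V_actual / V_disp) * 100
Ratio = 2.328 / 4.161 = 0.5595
eta_v = 0.5595 * 100 = 55.95%


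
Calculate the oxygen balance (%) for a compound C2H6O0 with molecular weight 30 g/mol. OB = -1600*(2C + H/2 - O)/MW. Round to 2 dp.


OB = -1600 * (2C + H/2 - O) / MW
Inner = 2*2 + 6/2 - 0 = 7.00
OB = -1600 * 7.00 / 30 = -373.33%


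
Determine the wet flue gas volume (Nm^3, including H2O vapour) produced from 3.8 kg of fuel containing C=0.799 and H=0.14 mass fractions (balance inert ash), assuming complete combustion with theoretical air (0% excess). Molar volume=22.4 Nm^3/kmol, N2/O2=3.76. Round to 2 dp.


Per kg fuel: CO2 = (C/12 kmol)*22.4 = (0.799/12)*22.4 = 1.49147 Nm^3
Per kg fuel: H2O = (H/2 kmol)*22.4 = (0.14/2)*22.4 = 1.56800 Nm^3
O2 needed per kg fuel = C/12 + H/4 = 0.799/12 + 0.14/4 = 0.10158333 kmol
Per kg fuel: N2 = O2*3.76*22.4 = 0.10158333*3.76*22.4 = 8.55575 Nm^3
Total per kg = 1.49147 + 1.56800 + 8.55575 = 11.61522 Nm^3
Total = 11.61522 * 3.8 = 44.14 Nm^3


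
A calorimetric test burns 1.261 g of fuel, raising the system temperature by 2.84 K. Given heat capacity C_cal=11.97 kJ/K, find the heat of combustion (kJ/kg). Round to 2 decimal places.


Hc = C_cal * delta_T / m_fuel
Q_released = 11.97 * 2.84 = 33.9948 kJ
m_fuel = 1.261 g = 1.261/1000 kg = 0.001261 kg
Hc = 33.9948 / 0.001261 = 26958.60 kJ/kg


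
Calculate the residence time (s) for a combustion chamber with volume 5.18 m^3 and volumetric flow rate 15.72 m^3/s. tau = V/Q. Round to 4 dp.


tau = V / Q_flow
tau = 5.18 / 15.72 = 0.3295 s


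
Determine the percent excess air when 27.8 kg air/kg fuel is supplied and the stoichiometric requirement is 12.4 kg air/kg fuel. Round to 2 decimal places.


Excess air = actual - stoichiometric = 27.8 - 12.4 = 15.40 kg/kg fuel
Excess air % = (excess / stoich) * 100 = (15.40 / 12.4) * 100 = 124.19%


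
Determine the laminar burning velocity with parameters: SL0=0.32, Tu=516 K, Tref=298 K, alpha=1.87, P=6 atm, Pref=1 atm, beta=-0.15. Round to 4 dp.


SL = SL0 * (Tu/Tref)^alpha * (P/Pref)^beta
T ratio = 516/298 = 1.73154362
(T ratio)^alpha = 1.73154362^1.87 = 2.791711
(P/Pref)^beta = 6^(-0.15) = 0.764324
SL = 0.32 * 2.791711 * 0.764324 = 0.6828 m/s


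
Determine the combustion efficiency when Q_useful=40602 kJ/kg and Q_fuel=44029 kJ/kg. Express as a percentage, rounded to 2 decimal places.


Efficiency = (Q_useful / Q_fuel) * 100
Efficiency = (40602 / 44029) * 100
Efficiency = 0.9222 * 100 = 92.22%


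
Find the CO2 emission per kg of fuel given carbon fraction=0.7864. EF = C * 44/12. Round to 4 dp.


EF = C_frac * (M_CO2 / M_C)
EF = 0.7864 * (44/12)
EF = 0.7864 * 3.666667 = 2.8835 kg_CO2/kg_fuel


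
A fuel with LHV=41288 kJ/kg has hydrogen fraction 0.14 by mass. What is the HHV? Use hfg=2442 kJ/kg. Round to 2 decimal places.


HHV = LHV + hfg * 9 * H
Water addition = 2442 * 9 * 0.14 = 3076.920 kJ/kg
HHV = 41288 + 3076.920 = 44364.92 kJ/kg


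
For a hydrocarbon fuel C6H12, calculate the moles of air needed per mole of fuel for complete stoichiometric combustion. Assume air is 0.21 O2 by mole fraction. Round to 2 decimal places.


Balanced combustion: C6H12 + 9 O2 -> 6 CO2 + 6 H2O
O2 needed = C + H/4 = 6 + 12/4 = 9.00 moles
Air moles = O2 / 0.21 = 9.00 / 0.21 = 42.86 moles air


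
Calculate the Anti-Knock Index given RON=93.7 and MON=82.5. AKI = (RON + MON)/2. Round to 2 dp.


AKI = (RON + MON) / 2
AKI = (93.7 + 82.5) / 2
AKI = 176.2 / 2 = 88.10


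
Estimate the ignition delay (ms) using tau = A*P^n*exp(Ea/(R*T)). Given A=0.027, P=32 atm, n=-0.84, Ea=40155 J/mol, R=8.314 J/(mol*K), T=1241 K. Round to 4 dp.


tau = A * P^n * exp(Ea/(R*T))
P^n = 32^(-0.84) = 0.05440941
Ea/(R*T) = 40155/(8.314*1241) = 3.891866
exp(Ea/(R*T)) = 49.002217
tau = 0.027 * 0.05440941 * 49.002217 = 0.0720 ms


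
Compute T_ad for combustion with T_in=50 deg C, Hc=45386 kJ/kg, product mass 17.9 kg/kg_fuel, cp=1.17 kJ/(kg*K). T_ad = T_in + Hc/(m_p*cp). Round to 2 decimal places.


T_ad = T_in + Hc / (m_p * cp)
Denominator = 17.9 * 1.17 = 20.9430
Temperature rise = 45386 / 20.9430 = 2167.12 K
T_ad = 50 + 2167.12 = 2217.12 deg C


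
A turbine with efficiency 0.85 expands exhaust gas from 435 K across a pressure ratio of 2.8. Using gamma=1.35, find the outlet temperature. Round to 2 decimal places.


T_out = T_in * (1 - eta * (1 - PR^(-(gamma-1)/gamma)))
Exponent = -(1.35-1)/1.35 = -0.25925926
PR^exp = 2.8^(-0.25925926) = 0.76572026
Factor = 1 - 0.85*(1 - 0.76572026) = 0.80086222
T_out = 435 * 0.80086222 = 348.38 K


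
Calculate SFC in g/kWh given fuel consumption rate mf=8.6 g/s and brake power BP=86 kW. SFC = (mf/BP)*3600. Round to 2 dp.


SFC = (mf / BP) * 3600
Rate = 8.6 / 86 = 0.100000 g/(s*kW)
SFC = 0.100000 * 3600 = 360.00 g/kWh


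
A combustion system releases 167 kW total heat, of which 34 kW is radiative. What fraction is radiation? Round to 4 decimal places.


f_rad = Q_rad / Q_total
f_rad = 34 / 167 = 0.2036


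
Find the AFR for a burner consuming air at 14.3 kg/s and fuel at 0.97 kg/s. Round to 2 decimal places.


AFR = m_air / m_fuel
AFR = 14.3 / 0.97 = 14.74


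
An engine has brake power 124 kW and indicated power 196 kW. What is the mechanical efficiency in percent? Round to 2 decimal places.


eta_mech = (BP / IP) * 100
Ratio = 124 / 196 = 0.6327
eta_mech = 0.6327 * 100 = 63.27%


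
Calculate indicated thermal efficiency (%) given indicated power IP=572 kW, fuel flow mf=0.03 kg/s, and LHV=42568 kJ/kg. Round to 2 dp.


eta_ith = (IP / (mf * LHV)) * 100
Denominator = 0.03 * 42568 = 1277.0400 kW
eta_ith = (572 / 1277.0400) * 100 = 44.79%


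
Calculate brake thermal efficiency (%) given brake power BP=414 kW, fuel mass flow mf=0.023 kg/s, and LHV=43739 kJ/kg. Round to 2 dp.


eta_BTE = (BP / (mf * LHV)) * 100
Denominator = 0.023 * 43739 = 1005.9970 kW
eta_BTE = (414 / 1005.9970) * 100 = 41.15%


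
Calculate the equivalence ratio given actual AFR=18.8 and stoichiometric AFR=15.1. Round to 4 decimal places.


phi = AFR_stoich / AFR_actual
phi = 15.1 / 18.8 = 0.8032


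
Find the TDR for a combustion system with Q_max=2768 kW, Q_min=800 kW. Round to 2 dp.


TDR = Q_max / Q_min
TDR = 2768 / 800 = 3.46


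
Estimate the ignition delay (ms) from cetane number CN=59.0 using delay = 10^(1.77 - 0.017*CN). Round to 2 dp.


delay = 10^(1.77 - 0.017*CN)
Exponent = 1.77 - 0.017*59.0 = 0.7670
delay = 10^0.7670 = 5.85 ms


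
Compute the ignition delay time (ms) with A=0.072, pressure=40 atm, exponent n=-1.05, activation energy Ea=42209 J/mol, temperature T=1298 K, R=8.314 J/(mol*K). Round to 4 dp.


tau = A * P^n * exp(Ea/(R*T))
P^n = 40^(-1.05) = 0.02078916
Ea/(R*T) = 42209/(8.314*1298) = 3.911293
exp(Ea/(R*T)) = 49.963513
tau = 0.072 * 0.02078916 * 49.963513 = 0.0748 ms


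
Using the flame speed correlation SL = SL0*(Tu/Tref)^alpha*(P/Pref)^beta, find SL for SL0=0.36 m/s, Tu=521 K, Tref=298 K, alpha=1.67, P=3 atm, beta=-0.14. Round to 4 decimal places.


SL = SL0 * (Tu/Tref)^alpha * (P/Pref)^beta
T ratio = 521/298 = 1.74832215
(T ratio)^alpha = 1.74832215^1.67 = 2.542013
(P/Pref)^beta = 3^(-0.14) = 0.857439
SL = 0.36 * 2.542013 * 0.857439 = 0.7847 m/s


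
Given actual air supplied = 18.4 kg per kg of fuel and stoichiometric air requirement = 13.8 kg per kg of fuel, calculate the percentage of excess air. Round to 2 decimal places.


Excess air = actual - stoichiometric = 18.4 - 13.8 = 4.60 kg/kg fuel
Excess air % = (excess / stoich) * 100 = (4.60 / 13.8) * 100 = 33.33%


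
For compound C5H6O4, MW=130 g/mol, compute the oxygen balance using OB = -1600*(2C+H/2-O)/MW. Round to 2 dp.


OB = -1600 * (2C + H/2 - O) / MW
Inner = 2*5 + 6/2 - 4 = 9.00
OB = -1600 * 9.00 / 130 = -110.77%


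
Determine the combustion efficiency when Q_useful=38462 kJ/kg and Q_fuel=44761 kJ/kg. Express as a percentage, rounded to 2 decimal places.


Efficiency = (Q_useful / Q_fuel) * 100
Efficiency = (38462 / 44761) * 100
Efficiency = 0.8593 * 100 = 85.93%


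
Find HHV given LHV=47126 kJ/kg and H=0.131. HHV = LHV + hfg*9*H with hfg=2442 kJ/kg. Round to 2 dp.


HHV = LHV + hfg * 9 * H
Water addition = 2442 * 9 * 0.131 = 2879.118 kJ/kg
HHV = 47126 + 2879.118 = 50005.12 kJ/kg


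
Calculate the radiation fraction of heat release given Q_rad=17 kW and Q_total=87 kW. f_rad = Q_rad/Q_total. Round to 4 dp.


f_rad = Q_rad / Q_total
f_rad = 17 / 87 = 0.1954


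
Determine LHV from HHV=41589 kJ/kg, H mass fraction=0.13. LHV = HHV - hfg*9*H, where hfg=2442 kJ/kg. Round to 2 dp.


LHV = HHV - hfg * 9 * H
Water correction = 2442 * 9 * 0.13 = 2857.140 kJ/kg
LHV = 41589 - 2857.140 = 38731.86 kJ/kg


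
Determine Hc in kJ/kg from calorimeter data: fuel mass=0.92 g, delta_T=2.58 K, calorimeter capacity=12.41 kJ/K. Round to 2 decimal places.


Hc = C_cal * delta_T / m_fuel
Q_released = 12.41 * 2.58 = 32.0178 kJ
m_fuel = 0.92 g = 0.92/1000 kg = 0.000920 kg
Hc = 32.0178 / 0.000920 = 34801.96 kJ/kg


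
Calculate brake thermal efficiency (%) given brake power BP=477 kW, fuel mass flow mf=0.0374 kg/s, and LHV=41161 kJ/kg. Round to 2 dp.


eta_BTE = (BP / (mf * LHV)) * 100
Denominator = 0.0374 * 41161 = 1539.4214 kW
eta_BTE = (477 / 1539.4214) * 100 = 30.99%


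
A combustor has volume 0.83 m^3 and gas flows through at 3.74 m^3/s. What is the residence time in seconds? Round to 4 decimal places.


tau = V / Q_flow
tau = 0.83 / 3.74 = 0.2219 s


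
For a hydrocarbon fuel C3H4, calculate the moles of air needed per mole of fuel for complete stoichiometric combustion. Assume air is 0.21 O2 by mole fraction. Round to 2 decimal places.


Balanced combustion: C3H4 + 4 O2 -> 3 CO2 + 2 H2O
O2 needed = C + H/4 = 3 + 4/4 = 4.00 moles
Air moles = O2 / 0.21 = 4.00 / 0.21 = 19.05 moles air


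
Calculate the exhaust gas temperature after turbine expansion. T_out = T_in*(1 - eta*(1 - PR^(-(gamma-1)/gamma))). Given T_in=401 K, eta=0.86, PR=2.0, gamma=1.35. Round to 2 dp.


T_out = T_in * (1 - eta * (1 - PR^(-(gamma-1)/gamma)))
Exponent = -(1.35-1)/1.35 = -0.25925926
PR^exp = 2.0^(-0.25925926) = 0.83551680
Factor = 1 - 0.86*(1 - 0.83551680) = 0.85854445
T_out = 401 * 0.85854445 = 344.28 K


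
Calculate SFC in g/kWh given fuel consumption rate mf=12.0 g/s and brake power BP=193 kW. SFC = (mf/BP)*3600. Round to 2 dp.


SFC = (mf / BP) * 3600
Rate = 12.0 / 193 = 0.062176 g/(s*kW)
SFC = 0.062176 * 3600 = 223.83 g/kWh


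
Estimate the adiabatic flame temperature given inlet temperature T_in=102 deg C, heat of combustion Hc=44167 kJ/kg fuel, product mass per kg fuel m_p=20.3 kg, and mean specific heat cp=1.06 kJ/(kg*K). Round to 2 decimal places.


T_ad = T_in + Hc / (m_p * cp)
Denominator = 20.3 * 1.06 = 21.5180
Temperature rise = 44167 / 21.5180 = 2052.56 K
T_ad = 102 + 2052.56 = 2154.56 deg C


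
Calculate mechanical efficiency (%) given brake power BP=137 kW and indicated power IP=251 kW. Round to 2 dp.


eta_mech = (BP / IP) * 100
Ratio = 137 / 251 = 0.5458
eta_mech = 0.5458 * 100 = 54.58%


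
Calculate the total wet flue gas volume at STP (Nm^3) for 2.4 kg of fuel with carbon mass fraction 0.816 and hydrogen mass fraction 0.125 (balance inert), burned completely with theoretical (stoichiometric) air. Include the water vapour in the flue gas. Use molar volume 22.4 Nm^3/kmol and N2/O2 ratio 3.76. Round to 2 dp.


Per kg fuel: CO2 = (C/12 kmol)*22.4 = (0.816/12)*22.4 = 1.52320 Nm^3
Per kg fuel: H2O = (H/2 kmol)*22.4 = (0.125/2)*22.4 = 1.40000 Nm^3
O2 needed per kg fuel = C/12 + H/4 = 0.816/12 + 0.125/4 = 0.09925000 kmol
Per kg fuel: N2 = O2*3.76*22.4 = 0.09925000*3.76*22.4 = 8.35923 Nm^3
Total per kg = 1.52320 + 1.40000 + 8.35923 = 11.28243 Nm^3
Total = 11.28243 * 2.4 = 27.08 Nm^3


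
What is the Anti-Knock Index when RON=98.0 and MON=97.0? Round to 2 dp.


AKI = (RON + MON) / 2
AKI = (98.0 + 97.0) / 2
AKI = 195.0 / 2 = 97.50


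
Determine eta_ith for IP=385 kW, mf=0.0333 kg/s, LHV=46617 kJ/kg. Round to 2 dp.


eta_ith = (IP / (mf * LHV)) * 100
Denominator = 0.0333 * 46617 = 1552.3461 kW
eta_ith = (385 / 1552.3461) * 100 = 24.80%


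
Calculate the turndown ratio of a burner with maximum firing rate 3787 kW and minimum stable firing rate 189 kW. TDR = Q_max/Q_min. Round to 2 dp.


TDR = Q_max / Q_min
TDR = 3787 / 189 = 20.04


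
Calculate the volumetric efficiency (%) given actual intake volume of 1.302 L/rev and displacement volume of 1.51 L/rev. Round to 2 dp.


eta_v = (V_actual / V_disp) * 100
Ratio = 1.302 / 1.51 = 0.8623
eta_v = 0.8623 * 100 = 86.23%


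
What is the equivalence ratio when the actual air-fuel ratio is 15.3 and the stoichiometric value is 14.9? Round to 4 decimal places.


phi = AFR_stoich / AFR_actual
phi = 14.9 / 15.3 = 0.9739


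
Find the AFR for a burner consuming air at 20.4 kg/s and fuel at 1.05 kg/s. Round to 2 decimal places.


AFR = m_air / m_fuel
AFR = 20.4 / 1.05 = 19.43


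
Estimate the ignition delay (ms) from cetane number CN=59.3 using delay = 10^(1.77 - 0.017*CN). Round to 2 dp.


delay = 10^(1.77 - 0.017*CN)
Exponent = 1.77 - 0.017*59.3 = 0.7619
delay = 10^0.7619 = 5.78 ms


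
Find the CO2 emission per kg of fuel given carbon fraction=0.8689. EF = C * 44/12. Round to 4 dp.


EF = C_frac * (M_CO2 / M_C)
EF = 0.8689 * (44/12)
EF = 0.8689 * 3.666667 = 3.1860 kg_CO2/kg_fuel


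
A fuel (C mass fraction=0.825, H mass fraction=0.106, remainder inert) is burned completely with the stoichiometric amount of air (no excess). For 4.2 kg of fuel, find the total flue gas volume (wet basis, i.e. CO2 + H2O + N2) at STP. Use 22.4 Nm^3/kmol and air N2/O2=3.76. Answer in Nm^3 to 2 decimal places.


Per kg fuel: CO2 = (C/12 kmol)*22.4 = (0.825/12)*22.4 = 1.54000 Nm^3
Per kg fuel: H2O = (H/2 kmol)*22.4 = (0.106/2)*22.4 = 1.18720 Nm^3
O2 needed per kg fuel = C/12 + H/4 = 0.825/12 + 0.106/4 = 0.09525000 kmol
Per kg fuel: N2 = O2*3.76*22.4 = 0.09525000*3.76*22.4 = 8.02234 Nm^3
Total per kg = 1.54000 + 1.18720 + 8.02234 = 10.74954 Nm^3
Total = 10.74954 * 4.2 = 45.15 Nm^3


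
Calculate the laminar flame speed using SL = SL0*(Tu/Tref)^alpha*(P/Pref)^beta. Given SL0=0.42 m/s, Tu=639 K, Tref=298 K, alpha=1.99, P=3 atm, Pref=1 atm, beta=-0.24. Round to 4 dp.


SL = SL0 * (Tu/Tref)^alpha * (P/Pref)^beta
T ratio = 639/298 = 2.14429530
(T ratio)^alpha = 2.14429530^1.99 = 4.563062
(P/Pref)^beta = 3^(-0.24) = 0.768229
SL = 0.42 * 4.563062 * 0.768229 = 1.4723 m/s


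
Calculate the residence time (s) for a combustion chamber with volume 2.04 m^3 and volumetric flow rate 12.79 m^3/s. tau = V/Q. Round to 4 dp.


tau = V / Q_flow
tau = 2.04 / 12.79 = 0.1595 s


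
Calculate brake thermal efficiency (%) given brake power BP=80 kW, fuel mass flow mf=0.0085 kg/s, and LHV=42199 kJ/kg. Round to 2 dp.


eta_BTE = (BP / (mf * LHV)) * 100
Denominator = 0.0085 * 42199 = 358.6915 kW
eta_BTE = (80 / 358.6915) * 100 = 22.30%


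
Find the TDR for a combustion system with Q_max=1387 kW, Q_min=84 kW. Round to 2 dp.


TDR = Q_max / Q_min
TDR = 1387 / 84 = 16.51


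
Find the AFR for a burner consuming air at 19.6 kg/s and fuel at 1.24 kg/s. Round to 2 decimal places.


AFR = m_air / m_fuel
AFR = 19.6 / 1.24 = 15.81


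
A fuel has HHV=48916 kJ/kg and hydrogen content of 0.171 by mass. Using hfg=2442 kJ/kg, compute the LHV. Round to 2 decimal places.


LHV = HHV - hfg * 9 * H
Water correction = 2442 * 9 * 0.171 = 3758.238 kJ/kg
LHV = 48916 - 3758.238 = 45157.76 kJ/kg


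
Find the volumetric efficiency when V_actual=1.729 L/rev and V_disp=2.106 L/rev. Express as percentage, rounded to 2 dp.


eta_v = (V_actual / V_disp) * 100
Ratio = 1.729 / 2.106 = 0.8210
eta_v = 0.8210 * 100 = 82.10%


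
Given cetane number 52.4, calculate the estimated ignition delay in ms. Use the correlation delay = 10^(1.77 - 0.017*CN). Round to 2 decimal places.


delay = 10^(1.77 - 0.017*CN)
Exponent = 1.77 - 0.017*52.4 = 0.8792
delay = 10^0.8792 = 7.57 ms


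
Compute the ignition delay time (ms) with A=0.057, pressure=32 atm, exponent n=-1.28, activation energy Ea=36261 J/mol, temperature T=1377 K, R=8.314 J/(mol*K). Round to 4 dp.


tau = A * P^n * exp(Ea/(R*T))
P^n = 32^(-1.28) = 0.01184154
Ea/(R*T) = 36261/(8.314*1377) = 3.167348
exp(Ea/(R*T)) = 23.744436
tau = 0.057 * 0.01184154 * 23.744436 = 0.0160 ms


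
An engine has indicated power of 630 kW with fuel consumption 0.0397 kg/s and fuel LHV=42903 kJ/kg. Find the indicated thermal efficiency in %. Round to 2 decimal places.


eta_ith = (IP / (mf * LHV)) * 100
Denominator = 0.0397 * 42903 = 1703.2491 kW
eta_ith = (630 / 1703.2491) * 100 = 36.99%


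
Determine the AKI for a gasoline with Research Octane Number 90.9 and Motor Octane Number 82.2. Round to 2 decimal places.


AKI = (RON + MON) / 2
AKI = (90.9 + 82.2) / 2
AKI = 173.1 / 2 = 86.55


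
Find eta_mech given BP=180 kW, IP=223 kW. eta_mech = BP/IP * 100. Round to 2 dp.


eta_mech = (BP / IP) * 100
Ratio = 180 / 223 = 0.8072
eta_mech = 0.8072 * 100 = 80.72%


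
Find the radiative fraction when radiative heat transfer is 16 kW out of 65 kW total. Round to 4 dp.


f_rad = Q_rad / Q_total
f_rad = 16 / 65 = 0.2462


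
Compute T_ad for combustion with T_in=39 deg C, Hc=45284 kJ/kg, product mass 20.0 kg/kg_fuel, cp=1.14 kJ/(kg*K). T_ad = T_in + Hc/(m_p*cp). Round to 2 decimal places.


T_ad = T_in + Hc / (m_p * cp)
Denominator = 20.0 * 1.14 = 22.8000
Temperature rise = 45284 / 22.8000 = 1986.14 K
T_ad = 39 + 1986.14 = 2025.14 deg C


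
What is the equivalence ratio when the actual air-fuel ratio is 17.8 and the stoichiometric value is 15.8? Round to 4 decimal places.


phi = AFR_stoich / AFR_actual
phi = 15.8 / 17.8 = 0.8876


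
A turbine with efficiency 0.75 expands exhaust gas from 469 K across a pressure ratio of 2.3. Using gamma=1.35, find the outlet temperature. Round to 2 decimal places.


T_out = T_in * (1 - eta * (1 - PR^(-(gamma-1)/gamma)))
Exponent = -(1.35-1)/1.35 = -0.25925926
PR^exp = 2.3^(-0.25925926) = 0.80578413
Factor = 1 - 0.75*(1 - 0.80578413) = 0.85433810
T_out = 469 * 0.85433810 = 400.68 K


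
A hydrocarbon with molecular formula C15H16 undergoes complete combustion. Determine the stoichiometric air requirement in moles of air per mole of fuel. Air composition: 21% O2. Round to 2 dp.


Balanced combustion: C15H16 + 19 O2 -> 15 CO2 + 8 H2O
O2 needed = C + H/4 = 15 + 16/4 = 19.00 moles
Air moles = O2 / 0.21 = 19.00 / 0.21 = 90.48 moles air


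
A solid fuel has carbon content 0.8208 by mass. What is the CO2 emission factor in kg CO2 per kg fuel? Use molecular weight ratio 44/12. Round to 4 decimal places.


EF = C_frac * (M_CO2 / M_C)
EF = 0.8208 * (44/12)
EF = 0.8208 * 3.666667 = 3.0096 kg_CO2/kg_fuel


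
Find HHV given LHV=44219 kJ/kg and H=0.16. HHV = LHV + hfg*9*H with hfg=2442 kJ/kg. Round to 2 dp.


HHV = LHV + hfg * 9 * H
Water addition = 2442 * 9 * 0.16 = 3516.480 kJ/kg
HHV = 44219 + 3516.480 = 47735.48 kJ/kg


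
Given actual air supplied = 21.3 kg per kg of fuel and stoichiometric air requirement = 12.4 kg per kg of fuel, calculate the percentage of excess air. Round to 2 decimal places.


Excess air = actual - stoichiometric = 21.3 - 12.4 = 8.90 kg/kg fuel
Excess air % = (excess / stoich) * 100 = (8.90 / 12.4) * 100 = 71.77%


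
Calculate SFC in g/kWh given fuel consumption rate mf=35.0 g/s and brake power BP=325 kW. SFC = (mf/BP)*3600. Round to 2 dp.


SFC = (mf / BP) * 3600
Rate = 35.0 / 325 = 0.107692 g/(s*kW)
SFC = 0.107692 * 3600 = 387.69 g/kWh


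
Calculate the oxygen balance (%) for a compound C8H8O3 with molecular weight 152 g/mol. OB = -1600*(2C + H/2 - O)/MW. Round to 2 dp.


OB = -1600 * (2C + H/2 - O) / MW
Inner = 2*8 + 8/2 - 3 = 17.00
OB = -1600 * 17.00 / 152 = -178.95%


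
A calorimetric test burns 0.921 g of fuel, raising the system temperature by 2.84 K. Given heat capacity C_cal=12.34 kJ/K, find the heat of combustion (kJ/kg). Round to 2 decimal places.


Hc = C_cal * delta_T / m_fuel
Q_released = 12.34 * 2.84 = 35.0456 kJ
m_fuel = 0.921 g = 0.921/1000 kg = 0.000921 kg
Hc = 35.0456 / 0.000921 = 38051.68 kJ/kg


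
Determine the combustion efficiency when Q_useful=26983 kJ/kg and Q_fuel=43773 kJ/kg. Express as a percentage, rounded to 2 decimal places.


Efficiency = (Q_useful / Q_fuel) * 100
Efficiency = (26983 / 43773) * 100
Efficiency = 0.6164 * 100 = 61.64%


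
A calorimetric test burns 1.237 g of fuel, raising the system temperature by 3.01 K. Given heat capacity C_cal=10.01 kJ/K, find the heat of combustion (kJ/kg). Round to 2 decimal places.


Hc = C_cal * delta_T / m_fuel
Q_released = 10.01 * 3.01 = 30.1301 kJ
m_fuel = 1.237 g = 1.237/1000 kg = 0.001237 kg
Hc = 30.1301 / 0.001237 = 24357.40 kJ/kg


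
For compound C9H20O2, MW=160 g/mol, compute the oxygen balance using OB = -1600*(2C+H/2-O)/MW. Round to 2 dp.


OB = -1600 * (2C + H/2 - O) / MW
Inner = 2*9 + 20/2 - 2 = 26.00
OB = -1600 * 26.00 / 160 = -260.00%


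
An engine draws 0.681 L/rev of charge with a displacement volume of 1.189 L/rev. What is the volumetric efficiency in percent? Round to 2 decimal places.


eta_v = (V_actual / V_disp) * 100
Ratio = 0.681 / 1.189 = 0.5728
eta_v = 0.5728 * 100 = 57.28%


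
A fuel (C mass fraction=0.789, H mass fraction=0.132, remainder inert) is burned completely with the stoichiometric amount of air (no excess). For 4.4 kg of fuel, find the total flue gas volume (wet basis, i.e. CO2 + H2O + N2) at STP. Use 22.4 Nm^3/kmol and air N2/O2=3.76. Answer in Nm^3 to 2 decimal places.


Per kg fuel: CO2 = (C/12 kmol)*22.4 = (0.789/12)*22.4 = 1.47280 Nm^3
Per kg fuel: H2O = (H/2 kmol)*22.4 = (0.132/2)*22.4 = 1.47840 Nm^3
O2 needed per kg fuel = C/12 + H/4 = 0.789/12 + 0.132/4 = 0.09875000 kmol
Per kg fuel: N2 = O2*3.76*22.4 = 0.09875000*3.76*22.4 = 8.31712 Nm^3
Total per kg = 1.47280 + 1.47840 + 8.31712 = 11.26832 Nm^3
Total = 11.26832 * 4.4 = 49.58 Nm^3


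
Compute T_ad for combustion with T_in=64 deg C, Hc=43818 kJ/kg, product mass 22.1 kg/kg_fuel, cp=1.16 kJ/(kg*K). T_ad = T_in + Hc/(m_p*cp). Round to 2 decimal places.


T_ad = T_in + Hc / (m_p * cp)
Denominator = 22.1 * 1.16 = 25.6360
Temperature rise = 43818 / 25.6360 = 1709.24 K
T_ad = 64 + 1709.24 = 1773.24 deg C


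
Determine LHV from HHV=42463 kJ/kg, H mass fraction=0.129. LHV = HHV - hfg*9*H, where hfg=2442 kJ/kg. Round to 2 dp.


LHV = HHV - hfg * 9 * H
Water correction = 2442 * 9 * 0.129 = 2835.162 kJ/kg
LHV = 42463 - 2835.162 = 39627.84 kJ/kg


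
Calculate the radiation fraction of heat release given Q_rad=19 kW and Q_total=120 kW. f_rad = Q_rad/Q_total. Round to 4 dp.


f_rad = Q_rad / Q_total
f_rad = 19 / 120 = 0.1583


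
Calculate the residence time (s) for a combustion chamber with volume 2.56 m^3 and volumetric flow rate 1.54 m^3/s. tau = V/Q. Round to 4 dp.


tau = V / Q_flow
tau = 2.56 / 1.54 = 1.6623 s


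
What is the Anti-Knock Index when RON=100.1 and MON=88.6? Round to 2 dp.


AKI = (RON + MON) / 2
AKI = (100.1 + 88.6) / 2
AKI = 188.7 / 2 = 94.35


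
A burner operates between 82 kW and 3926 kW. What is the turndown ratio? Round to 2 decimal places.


TDR = Q_max / Q_min
TDR = 3926 / 82 = 47.88


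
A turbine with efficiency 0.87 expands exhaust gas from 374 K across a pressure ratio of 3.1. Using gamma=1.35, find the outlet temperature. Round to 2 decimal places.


T_out = T_in * (1 - eta * (1 - PR^(-(gamma-1)/gamma)))
Exponent = -(1.35-1)/1.35 = -0.25925926
PR^exp = 3.1^(-0.25925926) = 0.74577862
Factor = 1 - 0.87*(1 - 0.74577862) = 0.77882740
T_out = 374 * 0.77882740 = 291.28 K


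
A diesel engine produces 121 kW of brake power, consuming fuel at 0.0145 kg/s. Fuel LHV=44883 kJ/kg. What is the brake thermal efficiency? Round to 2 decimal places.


eta_BTE = (BP / (mf * LHV)) * 100
Denominator = 0.0145 * 44883 = 650.8035 kW
eta_BTE = (121 / 650.8035) * 100 = 18.59%


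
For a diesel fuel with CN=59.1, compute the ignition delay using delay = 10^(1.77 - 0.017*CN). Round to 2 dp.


delay = 10^(1.77 - 0.017*CN)
Exponent = 1.77 - 0.017*59.1 = 0.7653
delay = 10^0.7653 = 5.83 ms


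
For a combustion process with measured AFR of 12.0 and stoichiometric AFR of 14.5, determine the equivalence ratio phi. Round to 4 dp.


phi = AFR_stoich / AFR_actual
phi = 14.5 / 12.0 = 1.2083


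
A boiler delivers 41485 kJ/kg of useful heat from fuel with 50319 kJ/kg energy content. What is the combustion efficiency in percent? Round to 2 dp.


Efficiency = (Q_useful / Q_fuel) * 100
Efficiency = (41485 / 50319) * 100
Efficiency = 0.8244 * 100 = 82.44%


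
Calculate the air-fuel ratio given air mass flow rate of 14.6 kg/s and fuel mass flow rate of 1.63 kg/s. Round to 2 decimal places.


AFR = m_air / m_fuel
AFR = 14.6 / 1.63 = 8.96


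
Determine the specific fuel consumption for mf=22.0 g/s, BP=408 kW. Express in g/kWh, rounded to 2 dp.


SFC = (mf / BP) * 3600
Rate = 22.0 / 408 = 0.053922 g/(s*kW)
SFC = 0.053922 * 3600 = 194.12 g/kWh


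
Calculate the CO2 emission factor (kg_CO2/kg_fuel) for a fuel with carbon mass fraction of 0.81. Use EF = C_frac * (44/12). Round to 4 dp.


EF = C_frac * (M_CO2 / M_C)
EF = 0.81 * (44/12)
EF = 0.81 * 3.666667 = 2.9700 kg_CO2/kg_fuel


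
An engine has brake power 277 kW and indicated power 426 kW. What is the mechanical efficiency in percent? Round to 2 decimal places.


eta_mech = (BP / IP) * 100
Ratio = 277 / 426 = 0.6502
eta_mech = 0.6502 * 100 = 65.02%


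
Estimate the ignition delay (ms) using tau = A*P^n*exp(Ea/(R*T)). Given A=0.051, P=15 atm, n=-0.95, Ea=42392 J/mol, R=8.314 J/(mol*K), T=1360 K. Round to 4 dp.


tau = A * P^n * exp(Ea/(R*T))
P^n = 15^(-0.95) = 0.07633317
Ea/(R*T) = 42392/(8.314*1360) = 3.749169
exp(Ea/(R*T)) = 42.485747
tau = 0.051 * 0.07633317 * 42.485747 = 0.1654 ms


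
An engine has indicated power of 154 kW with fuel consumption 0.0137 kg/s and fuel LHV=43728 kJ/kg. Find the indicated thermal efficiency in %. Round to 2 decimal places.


eta_ith = (IP / (mf * LHV)) * 100
Denominator = 0.0137 * 43728 = 599.0736 kW
eta_ith = (154 / 599.0736) * 100 = 25.71%


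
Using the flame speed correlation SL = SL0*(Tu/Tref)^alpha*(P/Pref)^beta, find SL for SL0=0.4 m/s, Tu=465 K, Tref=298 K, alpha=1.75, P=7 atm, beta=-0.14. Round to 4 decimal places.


SL = SL0 * (Tu/Tref)^alpha * (P/Pref)^beta
T ratio = 465/298 = 1.56040268
(T ratio)^alpha = 1.56040268^1.75 = 2.178533
(P/Pref)^beta = 7^(-0.14) = 0.761529
SL = 0.4 * 2.178533 * 0.761529 = 0.6636 m/s


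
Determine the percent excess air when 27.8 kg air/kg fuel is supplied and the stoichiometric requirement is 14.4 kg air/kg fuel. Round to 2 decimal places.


Excess air = actual - stoichiometric = 27.8 - 14.4 = 13.40 kg/kg fuel
Excess air % = (excess / stoich) * 100 = (13.40 / 14.4) * 100 = 93.06%


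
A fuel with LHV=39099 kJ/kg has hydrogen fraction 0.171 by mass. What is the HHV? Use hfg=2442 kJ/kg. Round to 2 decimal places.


HHV = LHV + hfg * 9 * H
Water addition = 2442 * 9 * 0.171 = 3758.238 kJ/kg
HHV = 39099 + 3758.238 = 42857.24 kJ/kg


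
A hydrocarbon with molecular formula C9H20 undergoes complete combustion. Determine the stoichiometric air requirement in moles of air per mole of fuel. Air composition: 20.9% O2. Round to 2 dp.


Balanced combustion: C9H20 + 14 O2 -> 9 CO2 + 10 H2O
O2 needed = C + H/4 = 9 + 20/4 = 14.00 moles
Air moles = O2 / 0.209 = 14.00 / 0.209 = 66.99 moles air


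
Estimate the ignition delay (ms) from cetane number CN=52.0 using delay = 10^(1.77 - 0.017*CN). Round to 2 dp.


delay = 10^(1.77 - 0.017*CN)
Exponent = 1.77 - 0.017*52.0 = 0.8860
delay = 10^0.8860 = 7.69 ms


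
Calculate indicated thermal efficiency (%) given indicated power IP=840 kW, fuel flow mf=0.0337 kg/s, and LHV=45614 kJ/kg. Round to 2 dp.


eta_ith = (IP / (mf * LHV)) * 100
Denominator = 0.0337 * 45614 = 1537.1918 kW
eta_ith = (840 / 1537.1918) * 100 = 54.65%


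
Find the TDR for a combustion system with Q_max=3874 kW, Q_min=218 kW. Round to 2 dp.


TDR = Q_max / Q_min
TDR = 3874 / 218 = 17.77


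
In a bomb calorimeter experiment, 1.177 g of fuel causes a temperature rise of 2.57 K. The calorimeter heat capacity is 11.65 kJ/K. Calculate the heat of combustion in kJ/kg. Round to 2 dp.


Hc = C_cal * delta_T / m_fuel
Q_released = 11.65 * 2.57 = 29.9405 kJ
m_fuel = 1.177 g = 1.177/1000 kg = 0.001177 kg
Hc = 29.9405 / 0.001177 = 25437.98 kJ/kg


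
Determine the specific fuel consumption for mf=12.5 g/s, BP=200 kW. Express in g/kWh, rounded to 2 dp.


SFC = (mf / BP) * 3600
Rate = 12.5 / 200 = 0.062500 g/(s*kW)
SFC = 0.062500 * 3600 = 225.00 g/kWh


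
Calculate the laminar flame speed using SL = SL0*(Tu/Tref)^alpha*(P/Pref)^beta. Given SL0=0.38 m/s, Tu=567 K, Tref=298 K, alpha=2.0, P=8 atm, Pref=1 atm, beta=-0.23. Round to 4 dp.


SL = SL0 * (Tu/Tref)^alpha * (P/Pref)^beta
T ratio = 567/298 = 1.90268456
(T ratio)^alpha = 1.90268456^2.0 = 3.620209
(P/Pref)^beta = 8^(-0.23) = 0.619854
SL = 0.38 * 3.620209 * 0.619854 = 0.8527 m/s


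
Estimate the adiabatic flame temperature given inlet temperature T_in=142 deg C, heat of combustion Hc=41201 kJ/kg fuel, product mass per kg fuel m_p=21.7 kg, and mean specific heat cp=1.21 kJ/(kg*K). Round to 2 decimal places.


T_ad = T_in + Hc / (m_p * cp)
Denominator = 21.7 * 1.21 = 26.2570
Temperature rise = 41201 / 26.2570 = 1569.14 K
T_ad = 142 + 1569.14 = 1711.14 deg C


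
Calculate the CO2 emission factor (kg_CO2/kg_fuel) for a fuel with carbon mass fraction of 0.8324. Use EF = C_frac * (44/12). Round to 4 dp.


EF = C_frac * (M_CO2 / M_C)
EF = 0.8324 * (44/12)
EF = 0.8324 * 3.666667 = 3.0521 kg_CO2/kg_fuel


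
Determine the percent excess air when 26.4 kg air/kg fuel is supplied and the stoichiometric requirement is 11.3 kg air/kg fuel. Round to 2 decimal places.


Excess air = actual - stoichiometric = 26.4 - 11.3 = 15.10 kg/kg fuel
Excess air % = (excess / stoich) * 100 = (15.10 / 11.3) * 100 = 133.63%


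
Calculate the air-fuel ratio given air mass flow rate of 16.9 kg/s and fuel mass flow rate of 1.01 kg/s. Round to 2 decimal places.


AFR = m_air / m_fuel
AFR = 16.9 / 1.01 = 16.73


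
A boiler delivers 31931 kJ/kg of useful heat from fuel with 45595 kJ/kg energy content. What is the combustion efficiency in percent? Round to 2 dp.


Efficiency = (Q_useful / Q_fuel) * 100
Efficiency = (31931 / 45595) * 100
Efficiency = 0.7003 * 100 = 70.03%


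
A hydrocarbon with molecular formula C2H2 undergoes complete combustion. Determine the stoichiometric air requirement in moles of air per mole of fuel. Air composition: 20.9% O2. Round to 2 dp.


Balanced combustion: C2H2 + 2.5 O2 -> 2 CO2 + 1 H2O
O2 needed = C + H/4 = 2 + 2/4 = 2.50 moles
Air moles = O2 / 0.209 = 2.50 / 0.209 = 11.96 moles air


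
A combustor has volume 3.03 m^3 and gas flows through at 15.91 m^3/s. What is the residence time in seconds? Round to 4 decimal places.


tau = V / Q_flow
tau = 3.03 / 15.91 = 0.1904 s
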